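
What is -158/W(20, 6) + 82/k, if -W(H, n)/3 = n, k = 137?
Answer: 11561/1233 ≈ 9.3763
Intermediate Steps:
W(H, n) = -3*n
-158/W(20, 6) + 82/k = -158/((-3*6)) + 82/137 = -158/(-18) + 82*(1/137) = -158*(-1/18) + 82/137 = 79/9 + 82/137 = 11561/1233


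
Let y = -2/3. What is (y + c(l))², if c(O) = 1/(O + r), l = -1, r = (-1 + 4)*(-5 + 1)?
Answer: 841/1521 ≈ 0.55293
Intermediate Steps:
r = -12 (r = 3*(-4) = -12)
y = -⅔ (y = -2*⅓ = -⅔ ≈ -0.66667)
c(O) = 1/(-12 + O) (c(O) = 1/(O - 12) = 1/(-12 + O))
(y + c(l))² = (-⅔ + 1/(-12 - 1))² = (-⅔ + 1/(-13))² = (-⅔ - 1/13)² = (-29/39)² = 841/1521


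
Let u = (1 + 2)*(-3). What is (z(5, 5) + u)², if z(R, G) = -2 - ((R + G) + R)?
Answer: 676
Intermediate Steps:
u = -9 (u = 3*(-3) = -9)
z(R, G) = -2 - G - 2*R (z(R, G) = -2 - ((G + R) + R) = -2 - (G + 2*R) = -2 + (-G - 2*R) = -2 - G - 2*R)
(z(5, 5) + u)² = ((-2 - 1*5 - 2*5) - 9)² = ((-2 - 5 - 10) - 9)² = (-17 - 9)² = (-26)² = 676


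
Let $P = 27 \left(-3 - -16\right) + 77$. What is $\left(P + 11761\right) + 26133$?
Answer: $38322$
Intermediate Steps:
$P = 428$ ($P = 27 \left(-3 + 16\right) + 77 = 27 \cdot 13 + 77 = 351 + 77 = 428$)
$\left(P + 11761\right) + 26133 = \left(428 + 11761\right) + 26133 = 12189 + 26133 = 38322$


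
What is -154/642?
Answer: -77/321 ≈ -0.23988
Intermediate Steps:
-154/642 = -1*77/321 = -77/321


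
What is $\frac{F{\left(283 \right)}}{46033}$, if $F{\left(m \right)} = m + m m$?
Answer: $\frac{80372}{46033} \approx 1.746$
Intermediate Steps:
$F{\left(m \right)} = m + m^{2}$
$\frac{F{\left(283 \right)}}{46033} = \frac{283 \left(1 + 283\right)}{46033} = 283 \cdot 284 \cdot \frac{1}{46033} = 80372 \cdot \frac{1}{46033} = \frac{80372}{46033}$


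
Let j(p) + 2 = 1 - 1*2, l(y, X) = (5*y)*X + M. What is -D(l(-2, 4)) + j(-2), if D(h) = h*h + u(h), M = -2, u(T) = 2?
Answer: -1769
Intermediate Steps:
l(y, X) = -2 + 5*X*y (l(y, X) = (5*y)*X - 2 = 5*X*y - 2 = -2 + 5*X*y)
j(p) = -3 (j(p) = -2 + (1 - 1*2) = -2 + (1 - 2) = -2 - 1 = -3)
D(h) = 2 + h**2 (D(h) = h*h + 2 = h**2 + 2 = 2 + h**2)
-D(l(-2, 4)) + j(-2) = -(2 + (-2 + 5*4*(-2))**2) - 3 = -(2 + (-2 - 40)**2) - 3 = -(2 + (-42)**2) - 3 = -(2 + 1764) - 3 = -1*1766 - 3 = -1766 - 3 = -1769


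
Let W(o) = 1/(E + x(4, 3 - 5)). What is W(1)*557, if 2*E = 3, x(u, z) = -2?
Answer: -1114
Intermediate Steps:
E = 3/2 (E = (½)*3 = 3/2 ≈ 1.5000)
W(o) = -2 (W(o) = 1/(3/2 - 2) = 1/(-½) = -2)
W(1)*557 = -2*557 = -1114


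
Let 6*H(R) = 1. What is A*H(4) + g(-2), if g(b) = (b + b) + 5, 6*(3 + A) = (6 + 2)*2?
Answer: 17/18 ≈ 0.94444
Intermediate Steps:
H(R) = 1/6 (H(R) = (1/6)*1 = 1/6)
A = -1/3 (A = -3 + ((6 + 2)*2)/6 = -3 + (8*2)/6 = -3 + (1/6)*16 = -3 + 8/3 = -1/3 ≈ -0.33333)
g(b) = 5 + 2*b (g(b) = 2*b + 5 = 5 + 2*b)
A*H(4) + g(-2) = -1/3*1/6 + (5 + 2*(-2)) = -1/18 + (5 - 4) = -1/18 + 1 = 17/18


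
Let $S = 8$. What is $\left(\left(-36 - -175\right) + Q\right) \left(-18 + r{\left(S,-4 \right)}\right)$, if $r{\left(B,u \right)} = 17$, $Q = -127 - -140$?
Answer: $-152$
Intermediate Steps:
$Q = 13$ ($Q = -127 + 140 = 13$)
$\left(\left(-36 - -175\right) + Q\right) \left(-18 + r{\left(S,-4 \right)}\right) = \left(\left(-36 - -175\right) + 13\right) \left(-18 + 17\right) = \left(\left(-36 + 175\right) + 13\right) \left(-1\right) = \left(139 + 13\right) \left(-1\right) = 152 \left(-1\right) = -152$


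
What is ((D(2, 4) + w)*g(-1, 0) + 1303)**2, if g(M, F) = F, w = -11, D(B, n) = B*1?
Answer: 1697809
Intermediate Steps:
D(B, n) = B
((D(2, 4) + w)*g(-1, 0) + 1303)**2 = ((2 - 11)*0 + 1303)**2 = (-9*0 + 1303)**2 = (0 + 1303)**2 = 1303**2 = 1697809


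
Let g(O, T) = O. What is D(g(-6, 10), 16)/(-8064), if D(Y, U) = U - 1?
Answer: -5/2688 ≈ -0.0018601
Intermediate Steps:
D(Y, U) = -1 + U
D(g(-6, 10), 16)/(-8064) = (-1 + 16)/(-8064) = 15*(-1/8064) = -5/2688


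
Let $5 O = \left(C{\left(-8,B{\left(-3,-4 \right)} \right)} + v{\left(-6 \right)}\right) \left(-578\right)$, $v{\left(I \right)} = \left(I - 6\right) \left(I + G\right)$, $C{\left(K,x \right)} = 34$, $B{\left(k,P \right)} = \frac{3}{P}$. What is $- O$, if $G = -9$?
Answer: $\frac{123692}{5} \approx 24738.0$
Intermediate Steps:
$v{\left(I \right)} = \left(-9 + I\right) \left(-6 + I\right)$ ($v{\left(I \right)} = \left(I - 6\right) \left(I - 9\right) = \left(-6 + I\right) \left(-9 + I\right) = \left(-9 + I\right) \left(-6 + I\right)$)
$O = - \frac{123692}{5}$ ($O = \frac{\left(34 + \left(54 + \left(-6\right)^{2} - -90\right)\right) \left(-578\right)}{5} = \frac{\left(34 + \left(54 + 36 + 90\right)\right) \left(-578\right)}{5} = \frac{\left(34 + 180\right) \left(-578\right)}{5} = \frac{214 \left(-578\right)}{5} = \frac{1}{5} \left(-123692\right) = - \frac{123692}{5} \approx -24738.0$)
$- O = \left(-1\right) \left(- \frac{123692}{5}\right) = \frac{123692}{5}$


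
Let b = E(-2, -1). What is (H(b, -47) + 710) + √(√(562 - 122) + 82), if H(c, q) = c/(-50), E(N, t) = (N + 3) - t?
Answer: 17749/25 + √(82 + 2*√110) ≈ 720.11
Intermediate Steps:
E(N, t) = 3 + N - t (E(N, t) = (3 + N) - t = 3 + N - t)
b = 2 (b = 3 - 2 - 1*(-1) = 3 - 2 + 1 = 2)
H(c, q) = -c/50 (H(c, q) = c*(-1/50) = -c/50)
(H(b, -47) + 710) + √(√(562 - 122) + 82) = (-1/50*2 + 710) + √(√(562 - 122) + 82) = (-1/25 + 710) + √(√440 + 82) = 17749/25 + √(2*√110 + 82) = 17749/25 + √(82 + 2*√110)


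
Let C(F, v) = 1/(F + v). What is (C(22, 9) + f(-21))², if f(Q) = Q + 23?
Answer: 3969/961 ≈ 4.1301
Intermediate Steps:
f(Q) = 23 + Q
(C(22, 9) + f(-21))² = (1/(22 + 9) + (23 - 21))² = (1/31 + 2)² = (63/31)² = 3969/961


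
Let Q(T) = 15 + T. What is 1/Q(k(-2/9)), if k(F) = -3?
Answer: 1/12 ≈ 0.083333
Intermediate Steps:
1/Q(k(-2/9)) = 1/(15 - 3) = 1/12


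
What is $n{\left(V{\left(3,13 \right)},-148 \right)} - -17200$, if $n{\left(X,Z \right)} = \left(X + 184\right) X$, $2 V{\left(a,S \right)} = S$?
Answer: $\frac{73753}{4} \approx 18438.0$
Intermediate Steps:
$V{\left(a,S \right)} = \frac{S}{2}$
$n{\left(X,Z \right)} = X \left(184 + X\right)$ ($n{\left(X,Z \right)} = \left(184 + X\right) X = X \left(184 + X\right)$)
$n{\left(V{\left(3,13 \right)},-148 \right)} - -17200 = \frac{1}{2} \cdot 13 \left(184 + \frac{1}{2} \cdot 13\right) - -17200 = \frac{13 \left(184 + \frac{13}{2}\right)}{2} + 17200 = \frac{13}{2} \cdot \frac{381}{2} + 17200 = \frac{4953}{4} + 17200 = \frac{73753}{4}$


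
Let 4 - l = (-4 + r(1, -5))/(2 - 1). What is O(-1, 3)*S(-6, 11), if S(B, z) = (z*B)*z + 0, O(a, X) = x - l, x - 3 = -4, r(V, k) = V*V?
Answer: 5808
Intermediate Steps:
r(V, k) = V²
x = -1 (x = 3 - 4 = -1)
l = 7 (l = 4 - (-4 + 1²)/(2 - 1) = 4 - (-4 + 1)/1 = 4 - (-3) = 4 - 1*(-3) = 4 + 3 = 7)
O(a, X) = -8 (O(a, X) = -1 - 1*7 = -1 - 7 = -8)
S(B, z) = B*z² (S(B, z) = (B*z)*z + 0 = B*z² + 0 = B*z²)
O(-1, 3)*S(-6, 11) = -(-48)*11² = -(-48)*121 = -8*(-726) = 5808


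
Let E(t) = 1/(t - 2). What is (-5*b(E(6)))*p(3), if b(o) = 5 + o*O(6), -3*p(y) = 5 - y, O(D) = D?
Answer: 65/3 ≈ 21.667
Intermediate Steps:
p(y) = -5/3 + y/3 (p(y) = -(5 - y)/3 = -5/3 + y/3)
E(t) = 1/(-2 + t)
b(o) = 5 + 6*o (b(o) = 5 + o*6 = 5 + 6*o)
(-5*b(E(6)))*p(3) = (-5*(5 + 6/(-2 + 6)))*(-5/3 + (1/3)*3) = (-5*(5 + 6/4))*(-5/3 + 1) = -5*(5 + 6*(1/4))*(-2/3) = -5*(5 + 3/2)*(-2/3) = -5*13/2*(-2/3) = -65/2*(-2/3) = 65/3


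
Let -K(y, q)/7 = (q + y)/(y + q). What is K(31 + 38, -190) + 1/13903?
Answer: -97320/13903 ≈ -6.9999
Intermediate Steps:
K(y, q) = -7 (K(y, q) = -7*(q + y)/(y + q) = -7*(q + y)/(q + y) = -7*1 = -7)
K(31 + 38, -190) + 1/13903 = -7 + 1/13903 = -97320/13903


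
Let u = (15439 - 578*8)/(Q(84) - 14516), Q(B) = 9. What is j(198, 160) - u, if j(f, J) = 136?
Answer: 1983767/14507 ≈ 136.75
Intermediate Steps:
u = -10815/14507 (u = (15439 - 578*8)/(9 - 14516) = (15439 - 4624)/(-14507) = 10815*(-1/14507) = -10815/14507 ≈ -0.74550)
j(198, 160) - u = 136 - 1*(-10815/14507) = 136 + 10815/14507 = 1983767/14507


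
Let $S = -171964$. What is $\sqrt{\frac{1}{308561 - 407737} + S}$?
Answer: $\frac{i \sqrt{8629679042490}}{7084} \approx 414.69 i$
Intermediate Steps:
$\sqrt{\frac{1}{308561 - 407737} + S} = \sqrt{\frac{1}{308561 - 407737} - 171964} = \sqrt{\frac{1}{-99176} - 171964} = \sqrt{- \frac{1}{99176} - 171964} = \sqrt{- \frac{17054701665}{99176}} = \frac{i \sqrt{8629679042490}}{7084}$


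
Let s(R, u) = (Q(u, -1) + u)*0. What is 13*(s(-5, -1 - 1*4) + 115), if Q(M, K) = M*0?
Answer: 1495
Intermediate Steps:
Q(M, K) = 0
s(R, u) = 0 (s(R, u) = (0 + u)*0 = u*0 = 0)
13*(s(-5, -1 - 1*4) + 115) = 13*(0 + 115) = 13*115 = 1495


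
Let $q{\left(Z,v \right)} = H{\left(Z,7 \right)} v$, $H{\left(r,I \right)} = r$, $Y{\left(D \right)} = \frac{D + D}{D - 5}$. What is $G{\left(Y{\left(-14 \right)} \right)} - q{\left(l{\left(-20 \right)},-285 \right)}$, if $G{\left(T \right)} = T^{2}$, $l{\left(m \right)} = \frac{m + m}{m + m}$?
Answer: $\frac{103669}{361} \approx 287.17$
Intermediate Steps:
$Y{\left(D \right)} = \frac{2 D}{-5 + D}$
$l{\left(m \right)} = 1$ ($l{\left(m \right)} = \frac{2 m}{2 m} = 2 m \frac{1}{2 m} = 1$)
$q{\left(Z,v \right)} = Z v$
$G{\left(Y{\left(-14 \right)} \right)} - q{\left(l{\left(-20 \right)},-285 \right)} = \left(2 \left(-14\right) \frac{1}{-5 - 14}\right)^{2} - 1 \left(-285\right) = \left(2 \left(-14\right) \frac{1}{-19}\right)^{2} - -285 = \left(2 \left(-14\right) \left(- \frac{1}{19}\right)\right)^{2} + 285 = \left(\frac{28}{19}\right)^{2} + 285 = \frac{784}{361} + 285 = \frac{103669}{361}$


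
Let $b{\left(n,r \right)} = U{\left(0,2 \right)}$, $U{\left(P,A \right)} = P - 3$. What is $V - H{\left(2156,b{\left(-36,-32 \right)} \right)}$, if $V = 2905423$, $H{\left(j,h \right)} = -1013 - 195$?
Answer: $2906631$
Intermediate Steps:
$U{\left(P,A \right)} = -3 + P$ ($U{\left(P,A \right)} = P - 3 = -3 + P$)
$b{\left(n,r \right)} = -3$ ($b{\left(n,r \right)} = -3 + 0 = -3$)
$H{\left(j,h \right)} = -1208$ ($H{\left(j,h \right)} = -1013 - 195 = -1208$)
$V - H{\left(2156,b{\left(-36,-32 \right)} \right)} = 2905423 - -1208 = 2905423 + 1208 = 2906631$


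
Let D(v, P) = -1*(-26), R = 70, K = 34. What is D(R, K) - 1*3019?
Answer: -2993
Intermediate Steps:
D(v, P) = 26
D(R, K) - 1*3019 = 26 - 1*3019 = 26 - 3019 = -2993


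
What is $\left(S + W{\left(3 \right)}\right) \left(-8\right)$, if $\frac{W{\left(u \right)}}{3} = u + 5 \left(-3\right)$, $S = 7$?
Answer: $232$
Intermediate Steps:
$W{\left(u \right)} = -45 + 3 u$ ($W{\left(u \right)} = 3 \left(u + 5 \left(-3\right)\right) = 3 \left(u - 15\right) = 3 \left(-15 + u\right) = -45 + 3 u$)
$\left(S + W{\left(3 \right)}\right) \left(-8\right) = \left(7 + \left(-45 + 3 \cdot 3\right)\right) \left(-8\right) = \left(7 + \left(-45 + 9\right)\right) \left(-8\right) = \left(7 - 36\right) \left(-8\right) = \left(-29\right) \left(-8\right) = 232$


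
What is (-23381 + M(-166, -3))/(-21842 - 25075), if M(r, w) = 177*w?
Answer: 23912/46917 ≈ 0.50967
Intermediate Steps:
(-23381 + M(-166, -3))/(-21842 - 25075) = (-23381 + 177*(-3))/(-21842 - 25075) = (-23381 - 531)/(-46917) = -23912*(-1/46917) = 23912/46917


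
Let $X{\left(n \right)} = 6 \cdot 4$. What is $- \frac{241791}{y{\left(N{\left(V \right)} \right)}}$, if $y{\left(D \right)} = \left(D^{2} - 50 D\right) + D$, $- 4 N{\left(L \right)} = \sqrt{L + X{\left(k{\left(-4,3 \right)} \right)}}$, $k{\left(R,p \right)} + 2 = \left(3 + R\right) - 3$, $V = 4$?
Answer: $\frac{322388}{3199} - \frac{644776 \sqrt{7}}{457} \approx -3632.1$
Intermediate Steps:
$k{\left(R,p \right)} = -2 + R$ ($k{\left(R,p \right)} = -2 + \left(\left(3 + R\right) - 3\right) = -2 + R$)
$X{\left(n \right)} = 24$
$N{\left(L \right)} = - \frac{\sqrt{24 + L}}{4}$ ($N{\left(L \right)} = - \frac{\sqrt{L + 24}}{4} = - \frac{\sqrt{24 + L}}{4}$)
$y{\left(D \right)} = D^{2} - 49 D$
$- \frac{241791}{y{\left(N{\left(V \right)} \right)}} = - \frac{241791}{- \frac{\sqrt{24 + 4}}{4} \left(-49 - \frac{\sqrt{24 + 4}}{4}\right)} = - \frac{241791}{- \frac{\sqrt{28}}{4} \left(-49 - \frac{\sqrt{28}}{4}\right)} = - \frac{241791}{- \frac{2 \sqrt{7}}{4} \left(-49 - \frac{2 \sqrt{7}}{4}\right)} = - \frac{241791}{- \frac{\sqrt{7}}{2} \left(-49 - \frac{\sqrt{7}}{2}\right)} = - \frac{241791}{\left(- \frac{1}{2}\right) \sqrt{7} \left(-49 - \frac{\sqrt{7}}{2}\right)} = - 241791 \left(- \frac{2 \sqrt{7}}{7 \left(-49 - \frac{\sqrt{7}}{2}\right)}\right) = \frac{483582 \sqrt{7}}{7 \left(-49 - \frac{\sqrt{7}}{2}\right)}$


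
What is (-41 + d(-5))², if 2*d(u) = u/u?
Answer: 6561/4 ≈ 1640.3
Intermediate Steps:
d(u) = ½ (d(u) = (u/u)/2 = (½)*1 = ½)
(-41 + d(-5))² = (-41 + ½)² = (-81/2)² = 6561/4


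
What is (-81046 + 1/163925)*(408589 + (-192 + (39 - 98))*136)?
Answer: -4974782431219697/163925 ≈ -3.0348e+10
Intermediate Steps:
(-81046 + 1/163925)*(408589 + (-192 + (39 - 98))*136) = (-81046 + 1/163925)*(408589 + (-192 - 59)*136) = -13285465549*(408589 - 251*136)/163925 = -13285465549*(408589 - 34136)/163925 = -13285465549/163925*374453 = -4974782431219697/163925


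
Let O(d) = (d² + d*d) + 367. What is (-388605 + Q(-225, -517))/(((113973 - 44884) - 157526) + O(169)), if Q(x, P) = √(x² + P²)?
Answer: 129535/10316 - √317914/30948 ≈ 12.538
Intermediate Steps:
O(d) = 367 + 2*d² (O(d) = (d² + d²) + 367 = 2*d² + 367 = 367 + 2*d²)
Q(x, P) = √(P² + x²)
(-388605 + Q(-225, -517))/(((113973 - 44884) - 157526) + O(169)) = (-388605 + √((-517)² + (-225)²))/(((113973 - 44884) - 157526) + (367 + 2*169²)) = (-388605 + √(267289 + 50625))/((69089 - 157526) + (367 + 2*28561)) = (-388605 + √317914)/(-88437 + (367 + 57122)) = (-388605 + √317914)/(-88437 + 57489) = (-388605 + √317914)/(-30948) = (-388605 + √317914)*(-1/30948) = 129535/10316 - √317914/30948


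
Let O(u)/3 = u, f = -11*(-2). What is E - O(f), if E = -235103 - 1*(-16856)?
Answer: -218313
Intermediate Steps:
f = 22
O(u) = 3*u
E = -218247 (E = -235103 + 16856 = -218247)
E - O(f) = -218247 - 3*22 = -218247 - 1*66 = -218247 - 66 = -218313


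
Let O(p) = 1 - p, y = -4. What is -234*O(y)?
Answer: -1170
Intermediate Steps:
-234*O(y) = -234*(1 - 1*(-4)) = -234*(1 + 4) = -234*5 = -1170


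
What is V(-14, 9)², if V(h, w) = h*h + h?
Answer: 33124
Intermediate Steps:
V(h, w) = h + h² (V(h, w) = h² + h = h + h²)
V(-14, 9)² = (-14*(1 - 14))² = (-14*(-13))² = 182² = 33124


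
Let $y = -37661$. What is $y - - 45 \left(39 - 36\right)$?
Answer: $-37526$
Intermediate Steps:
$y - - 45 \left(39 - 36\right) = -37661 - - 45 \left(39 - 36\right) = -37661 - \left(-45\right) 3 = -37661 - -135 = -37661 + 135 = -37526$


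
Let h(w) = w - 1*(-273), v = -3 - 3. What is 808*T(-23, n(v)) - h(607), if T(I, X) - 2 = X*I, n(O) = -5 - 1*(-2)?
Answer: 56488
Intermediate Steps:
v = -6
n(O) = -3 (n(O) = -5 + 2 = -3)
T(I, X) = 2 + I*X (T(I, X) = 2 + X*I = 2 + I*X)
h(w) = 273 + w (h(w) = w + 273 = 273 + w)
808*T(-23, n(v)) - h(607) = 808*(2 - 23*(-3)) - (273 + 607) = 808*(2 + 69) - 1*880 = 808*71 - 880 = 57368 - 880 = 56488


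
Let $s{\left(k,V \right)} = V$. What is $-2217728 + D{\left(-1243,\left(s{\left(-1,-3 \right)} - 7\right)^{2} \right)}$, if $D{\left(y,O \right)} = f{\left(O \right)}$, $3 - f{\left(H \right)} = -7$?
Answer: $-2217718$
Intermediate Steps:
$f{\left(H \right)} = 10$ ($f{\left(H \right)} = 3 - -7 = 3 + 7 = 10$)
$D{\left(y,O \right)} = 10$
$-2217728 + D{\left(-1243,\left(s{\left(-1,-3 \right)} - 7\right)^{2} \right)} = -2217728 + 10 = -2217718$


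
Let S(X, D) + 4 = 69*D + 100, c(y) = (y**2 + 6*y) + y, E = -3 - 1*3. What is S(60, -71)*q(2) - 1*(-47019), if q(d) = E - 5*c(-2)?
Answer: -164313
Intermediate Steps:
E = -6 (E = -3 - 3 = -6)
c(y) = y**2 + 7*y
S(X, D) = 96 + 69*D (S(X, D) = -4 + (69*D + 100) = -4 + (100 + 69*D) = 96 + 69*D)
q(d) = 44 (q(d) = -6 - (-10)*(7 - 2) = -6 - (-10)*5 = -6 - 5*(-10) = -6 + 50 = 44)
S(60, -71)*q(2) - 1*(-47019) = (96 + 69*(-71))*44 - 1*(-47019) = (96 - 4899)*44 + 47019 = -4803*44 + 47019 = -211332 + 47019 = -164313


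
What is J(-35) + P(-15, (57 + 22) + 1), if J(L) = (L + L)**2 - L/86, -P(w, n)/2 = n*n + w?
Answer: -676785/86 ≈ -7869.6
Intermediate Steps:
P(w, n) = -2*w - 2*n**2 (P(w, n) = -2*(n*n + w) = -2*(n**2 + w) = -2*(w + n**2) = -2*w - 2*n**2)
J(L) = 4*L**2 - L/86 (J(L) = (2*L)**2 - L/86 = 4*L**2 - L/86)
J(-35) + P(-15, (57 + 22) + 1) = (1/86)*(-35)*(-1 + 344*(-35)) + (-2*(-15) - 2*((57 + 22) + 1)**2) = (1/86)*(-35)*(-1 - 12040) + (30 - 2*(79 + 1)**2) = (1/86)*(-35)*(-12041) + (30 - 2*80**2) = 421435/86 + (30 - 2*6400) = 421435/86 + (30 - 12800) = 421435/86 - 12770 = -676785/86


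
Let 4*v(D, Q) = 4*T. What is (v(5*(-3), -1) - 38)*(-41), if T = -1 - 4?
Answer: 1763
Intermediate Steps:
T = -5
v(D, Q) = -5 (v(D, Q) = (4*(-5))/4 = (¼)*(-20) = -5)
(v(5*(-3), -1) - 38)*(-41) = (-5 - 38)*(-41) = -43*(-41) = 1763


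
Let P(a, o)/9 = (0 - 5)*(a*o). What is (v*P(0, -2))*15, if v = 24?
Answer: 0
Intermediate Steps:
P(a, o) = -45*a*o (P(a, o) = 9*((0 - 5)*(a*o)) = 9*(-5*a*o) = -45*a*o)
(v*P(0, -2))*15 = (24*(-45*0*(-2)))*15 = (24*0)*15 = 0*15 = 0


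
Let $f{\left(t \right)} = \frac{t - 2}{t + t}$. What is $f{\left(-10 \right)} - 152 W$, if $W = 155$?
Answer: $- \frac{117797}{5} \approx -23559.0$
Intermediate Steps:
$f{\left(t \right)} = \frac{-2 + t}{2 t}$ ($f{\left(t \right)} = \frac{t + \left(-2 + 0\right)}{2 t} = \left(t - 2\right) \frac{1}{2 t} = \left(-2 + t\right) \frac{1}{2 t} = \frac{-2 + t}{2 t}$)
$f{\left(-10 \right)} - 152 W = \frac{-2 - 10}{2 \left(-10\right)} - 23560 = \frac{1}{2} \left(- \frac{1}{10}\right) \left(-12\right) - 23560 = \frac{3}{5} - 23560 = - \frac{117797}{5}$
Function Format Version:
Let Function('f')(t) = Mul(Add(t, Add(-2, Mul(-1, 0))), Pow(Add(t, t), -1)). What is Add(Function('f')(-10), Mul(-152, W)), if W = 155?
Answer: Rational(-117797, 5) ≈ -23559.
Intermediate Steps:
Function('f')(t) = Mul(Rational(1, 2), Pow(t, -1), Add(-2, t)) (Function('f')(t) = Mul(Add(t, Add(-2, 0)), Pow(Mul(2, t), -1)) = Mul(Add(t, -2), Mul(Rational(1, 2), Pow(t, -1))) = Mul(Add(-2, t), Mul(Rational(1, 2), Pow(t, -1))) = Mul(Rational(1, 2), Pow(t, -1), Add(-2, t)))
Add(Function('f')(-10), Mul(-152, W)) = Add(Mul(Rational(1, 2), Pow(-10, -1), Add(-2, -10)), Mul(-152, 155)) = Add(Mul(Rational(1, 2), Rational(-1, 10), -12), -23560) = Add(Rational(3, 5), -23560) = Rational(-117797, 5)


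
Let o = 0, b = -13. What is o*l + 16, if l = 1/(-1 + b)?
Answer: 16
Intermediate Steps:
l = -1/14 (l = 1/(-1 - 13) = 1/(-14) = -1/14 ≈ -0.071429)
o*l + 16 = 0*(-1/14) + 16 = 0 + 16 = 16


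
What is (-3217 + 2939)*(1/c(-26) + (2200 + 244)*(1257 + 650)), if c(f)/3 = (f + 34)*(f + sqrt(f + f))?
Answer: -435347412725/336 + 139*I*sqrt(13)/4368 ≈ -1.2957e+9 + 0.11474*I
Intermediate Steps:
c(f) = 3*(34 + f)*(f + sqrt(2)*sqrt(f)) (c(f) = 3*((f + 34)*(f + sqrt(f + f))) = 3*((34 + f)*(f + sqrt(2*f))) = 3*((34 + f)*(f + sqrt(2)*sqrt(f))) = 3*(34 + f)*(f + sqrt(2)*sqrt(f)))
(-3217 + 2939)*(1/c(-26) + (2200 + 244)*(1257 + 650)) = (-3217 + 2939)*(1/(3*(-26)**2 + 102*(-26) + 3*sqrt(2)*(-26)**(3/2) + 102*sqrt(2)*sqrt(-26)) + (2200 + 244)*(1257 + 650)) = -278*(1/(3*676 - 2652 + 3*sqrt(2)*(-26*I*sqrt(26)) + 102*sqrt(2)*(I*sqrt(26))) + 2444*1907) = -278*(1/(2028 - 2652 - 156*I*sqrt(13) + 204*I*sqrt(13)) + 4660708) = -278*(1/(-624 + 48*I*sqrt(13)) + 4660708) = -278*(4660708 + 1/(-624 + 48*I*sqrt(13))) = -1295676824 - 278/(-624 + 48*I*sqrt(13))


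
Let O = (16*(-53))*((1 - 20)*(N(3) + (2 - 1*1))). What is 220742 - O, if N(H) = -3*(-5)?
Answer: -37050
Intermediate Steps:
N(H) = 15
O = 257792 (O = (16*(-53))*((1 - 20)*(15 + (2 - 1*1))) = -(-16112)*(15 + (2 - 1)) = -(-16112)*(15 + 1) = -(-16112)*16 = -848*(-304) = 257792)
220742 - O = 220742 - 1*257792 = 220742 - 257792 = -37050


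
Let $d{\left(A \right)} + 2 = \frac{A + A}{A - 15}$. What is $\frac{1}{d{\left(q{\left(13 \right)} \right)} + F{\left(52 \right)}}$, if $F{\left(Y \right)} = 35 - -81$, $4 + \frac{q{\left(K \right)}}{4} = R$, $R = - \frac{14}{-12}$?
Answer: $\frac{79}{9074} \approx 0.0087062$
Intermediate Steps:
$R = \frac{7}{6}$ ($R = \left(-14\right) \left(- \frac{1}{12}\right) = \frac{7}{6} \approx 1.1667$)
$q{\left(K \right)} = - \frac{34}{3}$ ($q{\left(K \right)} = -16 + 4 \cdot \frac{7}{6} = -16 + \frac{14}{3} = - \frac{34}{3}$)
$F{\left(Y \right)} = 116$ ($F{\left(Y \right)} = 35 + 81 = 116$)
$d{\left(A \right)} = -2 + \frac{2 A}{-15 + A}$ ($d{\left(A \right)} = -2 + \frac{A + A}{A - 15} = -2 + \frac{2 A}{-15 + A}$)
$\frac{1}{d{\left(q{\left(13 \right)} \right)} + F{\left(52 \right)}} = \frac{1}{\frac{30}{-15 - \frac{34}{3}} + 116} = \frac{1}{\frac{30}{- \frac{79}{3}} + 116} = \frac{1}{30 \left(- \frac{3}{79}\right) + 116} = \frac{1}{- \frac{90}{79} + 116} = \frac{1}{\frac{9074}{79}} = \frac{79}{9074}$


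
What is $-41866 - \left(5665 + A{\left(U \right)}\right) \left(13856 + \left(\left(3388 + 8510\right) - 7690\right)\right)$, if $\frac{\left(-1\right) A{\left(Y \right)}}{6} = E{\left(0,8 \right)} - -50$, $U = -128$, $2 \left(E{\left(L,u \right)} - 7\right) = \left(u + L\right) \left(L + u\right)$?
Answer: $-92728250$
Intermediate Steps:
$E{\left(L,u \right)} = 7 + \frac{\left(L + u\right)^{2}}{2}$ ($E{\left(L,u \right)} = 7 + \frac{\left(u + L\right) \left(L + u\right)}{2} = 7 + \frac{\left(L + u\right) \left(L + u\right)}{2} = 7 + \frac{\left(L + u\right)^{2}}{2}$)
$A{\left(Y \right)} = -534$ ($A{\left(Y \right)} = - 6 \left(\left(7 + \frac{\left(0 + 8\right)^{2}}{2}\right) - -50\right) = - 6 \left(\left(7 + \frac{8^{2}}{2}\right) + 50\right) = - 6 \left(\left(7 + \frac{1}{2} \cdot 64\right) + 50\right) = - 6 \left(\left(7 + 32\right) + 50\right) = - 6 \left(39 + 50\right) = \left(-6\right) 89 = -534$)
$-41866 - \left(5665 + A{\left(U \right)}\right) \left(13856 + \left(\left(3388 + 8510\right) - 7690\right)\right) = -41866 - \left(5665 - 534\right) \left(13856 + \left(\left(3388 + 8510\right) - 7690\right)\right) = -41866 - 5131 \left(13856 + \left(11898 - 7690\right)\right) = -41866 - 5131 \left(13856 + 4208\right) = -41866 - 5131 \cdot 18064 = -41866 - 92686384 = -92728250$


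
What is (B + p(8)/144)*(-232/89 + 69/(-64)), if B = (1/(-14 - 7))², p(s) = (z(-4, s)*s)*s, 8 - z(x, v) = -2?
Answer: -41159429/2511936 ≈ -16.386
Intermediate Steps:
z(x, v) = 10 (z(x, v) = 8 - 1*(-2) = 8 + 2 = 10)
p(s) = 10*s² (p(s) = (10*s)*s = 10*s²)
B = 1/441 (B = (1/(-21))² = (-1/21)² = 1/441 ≈ 0.0022676)
(B + p(8)/144)*(-232/89 + 69/(-64)) = (1/441 + (10*8²)/144)*(-232/89 + 69/(-64)) = (1/441 + (10*64)*(1/144))*(-232*1/89 + 69*(-1/64)) = (1/441 + 640*(1/144))*(-232/89 - 69/64) = (1/441 + 40/9)*(-20989/5696) = (1961/441)*(-20989/5696) = -41159429/2511936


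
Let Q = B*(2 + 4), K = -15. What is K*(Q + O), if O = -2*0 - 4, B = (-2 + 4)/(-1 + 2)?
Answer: -120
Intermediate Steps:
B = 2 (B = 2/1 = 2*1 = 2)
O = -4 (O = 0 - 4 = -4)
Q = 12 (Q = 2*(2 + 4) = 2*6 = 12)
K*(Q + O) = -15*(12 - 4) = -15*8 = -120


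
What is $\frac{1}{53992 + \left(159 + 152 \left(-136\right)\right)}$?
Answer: $\frac{1}{33479} \approx 2.9869 \cdot 10^{-5}$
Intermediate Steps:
$\frac{1}{53992 + \left(159 + 152 \left(-136\right)\right)} = \frac{1}{53992 + \left(159 - 20672\right)} = \frac{1}{53992 - 20513} = \frac{1}{33479}$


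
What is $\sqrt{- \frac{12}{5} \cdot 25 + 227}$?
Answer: $\sqrt{167} \approx 12.923$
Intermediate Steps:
$\sqrt{- \frac{12}{5} \cdot 25 + 227} = \sqrt{\left(-12\right) \frac{1}{5} \cdot 25 + 227} = \sqrt{\left(- \frac{12}{5}\right) 25 + 227} = \sqrt{-60 + 227} = \sqrt{167}$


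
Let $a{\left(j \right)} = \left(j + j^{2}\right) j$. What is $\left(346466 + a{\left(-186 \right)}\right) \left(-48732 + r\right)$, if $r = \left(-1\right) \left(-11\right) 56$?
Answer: $291284352104$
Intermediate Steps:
$r = 616$ ($r = 11 \cdot 56 = 616$)
$a{\left(j \right)} = j \left(j + j^{2}\right)$
$\left(346466 + a{\left(-186 \right)}\right) \left(-48732 + r\right) = \left(346466 + \left(-186\right)^{2} \left(1 - 186\right)\right) \left(-48732 + 616\right) = \left(346466 + 34596 \left(-185\right)\right) \left(-48116\right) = \left(346466 - 6400260\right) \left(-48116\right) = \left(-6053794\right) \left(-48116\right) = 291284352104$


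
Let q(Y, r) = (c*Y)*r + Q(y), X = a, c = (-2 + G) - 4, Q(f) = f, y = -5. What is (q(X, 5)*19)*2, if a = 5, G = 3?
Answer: -3040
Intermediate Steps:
c = -3 (c = (-2 + 3) - 4 = 1 - 4 = -3)
X = 5
q(Y, r) = -5 - 3*Y*r (q(Y, r) = (-3*Y)*r - 5 = -3*Y*r - 5 = -5 - 3*Y*r)
(q(X, 5)*19)*2 = ((-5 - 3*5*5)*19)*2 = ((-5 - 75)*19)*2 = -80*19*2 = -1520*2 = -3040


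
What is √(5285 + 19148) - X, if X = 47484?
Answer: -47484 + √24433 ≈ -47328.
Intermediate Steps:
√(5285 + 19148) - X = √(5285 + 19148) - 1*47484 = √24433 - 47484 = -47484 + √24433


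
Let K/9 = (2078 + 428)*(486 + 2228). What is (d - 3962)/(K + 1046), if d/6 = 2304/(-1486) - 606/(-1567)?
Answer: -210045949/3239484975871 ≈ -6.4839e-5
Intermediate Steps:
K = 61211556 (K = 9*((2078 + 428)*(486 + 2228)) = 9*(2506*2714) = 9*6801284 = 61211556)
d = -8129556/1164281 (d = 6*(2304/(-1486) - 606/(-1567)) = 6*(2304*(-1/1486) - 606*(-1/1567)) = 6*(-1152/743 + 606/1567) = 6*(-1354926/1164281) = -8129556/1164281 ≈ -6.9825)
(d - 3962)/(K + 1046) = (-8129556/1164281 - 3962)/(61211556 + 1046) = -4621010878/1164281/61212602 = -4621010878/1164281*1/61212602 = -210045949/3239484975871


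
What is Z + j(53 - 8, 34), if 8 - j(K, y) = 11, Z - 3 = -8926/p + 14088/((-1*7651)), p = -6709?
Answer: -26223566/51330559 ≈ -0.51088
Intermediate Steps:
Z = 127768111/51330559 (Z = 3 + (-8926/(-6709) + 14088/((-1*7651))) = 3 + (-8926*(-1/6709) + 14088/(-7651)) = 3 + (8926/6709 + 14088*(-1/7651)) = 3 + (8926/6709 - 14088/7651) = 3 - 26223566/51330559 = 127768111/51330559 ≈ 2.4891)
j(K, y) = -3 (j(K, y) = 8 - 1*11 = 8 - 11 = -3)
Z + j(53 - 8, 34) = 127768111/51330559 - 3 = -26223566/51330559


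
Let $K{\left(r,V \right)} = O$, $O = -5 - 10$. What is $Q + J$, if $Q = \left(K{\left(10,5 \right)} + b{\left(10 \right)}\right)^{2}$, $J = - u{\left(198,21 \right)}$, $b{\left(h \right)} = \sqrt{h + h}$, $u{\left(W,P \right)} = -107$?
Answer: $352 - 60 \sqrt{5} \approx 217.84$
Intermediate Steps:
$b{\left(h \right)} = \sqrt{2} \sqrt{h}$ ($b{\left(h \right)} = \sqrt{2 h} = \sqrt{2} \sqrt{h}$)
$O = -15$ ($O = -5 - 10 = -15$)
$J = 107$ ($J = \left(-1\right) \left(-107\right) = 107$)
$K{\left(r,V \right)} = -15$
$Q = \left(-15 + 2 \sqrt{5}\right)^{2}$ ($Q = \left(-15 + \sqrt{2} \sqrt{10}\right)^{2} = \left(-15 + 2 \sqrt{5}\right)^{2} \approx 110.84$)
$Q + J = \left(245 - 60 \sqrt{5}\right) + 107 = 352 - 60 \sqrt{5}$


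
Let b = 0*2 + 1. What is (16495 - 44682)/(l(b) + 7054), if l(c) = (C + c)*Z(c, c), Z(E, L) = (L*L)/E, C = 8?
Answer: -28187/7063 ≈ -3.9908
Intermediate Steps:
Z(E, L) = L²/E
b = 1 (b = 0 + 1 = 1)
l(c) = c*(8 + c) (l(c) = (8 + c)*(c²/c) = (8 + c)*c = c*(8 + c))
(16495 - 44682)/(l(b) + 7054) = (16495 - 44682)/(1*(8 + 1) + 7054) = -28187/(1*9 + 7054) = -28187/(9 + 7054) = -28187/7063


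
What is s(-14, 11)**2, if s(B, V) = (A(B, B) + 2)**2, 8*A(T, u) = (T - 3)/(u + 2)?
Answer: 1908029761/84934656 ≈ 22.465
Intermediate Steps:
A(T, u) = (-3 + T)/(8*(2 + u)) (A(T, u) = ((T - 3)/(u + 2))/8 = ((-3 + T)/(2 + u))/8 = (-3 + T)/(8*(2 + u)))
s(B, V) = (2 + (-3 + B)/(8*(2 + B)))**2 (s(B, V) = ((-3 + B)/(8*(2 + B)) + 2)**2 = (2 + (-3 + B)/(8*(2 + B)))**2)
s(-14, 11)**2 = ((29 + 17*(-14))**2/(64*(2 - 14)**2))**2 = ((1/64)*(29 - 238)**2/(-12)**2)**2 = ((1/64)*(1/144)*(-209)**2)**2 = ((1/64)*(1/144)*43681)**2 = (43681/9216)**2 = 1908029761/84934656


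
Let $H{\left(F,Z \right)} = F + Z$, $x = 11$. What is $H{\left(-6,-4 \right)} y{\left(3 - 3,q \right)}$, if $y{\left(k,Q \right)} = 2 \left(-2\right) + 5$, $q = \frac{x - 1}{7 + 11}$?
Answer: $-10$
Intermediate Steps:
$q = \frac{5}{9}$ ($q = \frac{11 - 1}{7 + 11} = \frac{10}{18} = 10 \cdot \frac{1}{18} = \frac{5}{9} \approx 0.55556$)
$y{\left(k,Q \right)} = 1$ ($y{\left(k,Q \right)} = -4 + 5 = 1$)
$H{\left(-6,-4 \right)} y{\left(3 - 3,q \right)} = \left(-6 - 4\right) 1 = \left(-10\right) 1 = -10$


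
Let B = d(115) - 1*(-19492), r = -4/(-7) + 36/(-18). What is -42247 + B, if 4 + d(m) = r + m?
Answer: -158518/7 ≈ -22645.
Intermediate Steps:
r = -10/7 (r = -4*(-⅐) + 36*(-1/18) = 4/7 - 2 = -10/7 ≈ -1.4286)
d(m) = -38/7 + m (d(m) = -4 + (-10/7 + m) = -38/7 + m)
B = 137211/7 (B = (-38/7 + 115) - 1*(-19492) = 767/7 + 19492 = 137211/7 ≈ 19602.)
-42247 + B = -42247 + 137211/7 = -158518/7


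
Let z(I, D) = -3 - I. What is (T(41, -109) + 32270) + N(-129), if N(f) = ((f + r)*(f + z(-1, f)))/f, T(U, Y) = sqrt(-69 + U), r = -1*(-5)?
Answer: 4146586/129 + 2*I*sqrt(7) ≈ 32144.0 + 5.2915*I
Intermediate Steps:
r = 5
N(f) = (-2 + f)*(5 + f)/f (N(f) = ((f + 5)*(f + (-3 - 1*(-1))))/f = ((5 + f)*(f + (-3 + 1)))/f = ((5 + f)*(f - 2))/f = ((5 + f)*(-2 + f))/f = ((-2 + f)*(5 + f))/f = (-2 + f)*(5 + f)/f)
(T(41, -109) + 32270) + N(-129) = (sqrt(-69 + 41) + 32270) + (3 - 129 - 10/(-129)) = (sqrt(-28) + 32270) + (3 - 129 - 10*(-1/129)) = (2*I*sqrt(7) + 32270) + (3 - 129 + 10/129) = (32270 + 2*I*sqrt(7)) - 16244/129 = 4146586/129 + 2*I*sqrt(7)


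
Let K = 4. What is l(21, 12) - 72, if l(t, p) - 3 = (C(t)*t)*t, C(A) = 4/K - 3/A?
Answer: 309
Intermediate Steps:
C(A) = 1 - 3/A (C(A) = 4/4 - 3/A = 4*(¼) - 3/A = 1 - 3/A)
l(t, p) = 3 + t*(-3 + t) (l(t, p) = 3 + (((-3 + t)/t)*t)*t = 3 + (-3 + t)*t = 3 + t*(-3 + t))
l(21, 12) - 72 = (3 + 21*(-3 + 21)) - 72 = (3 + 21*18) - 72 = (3 + 378) - 72 = 381 - 72 = 309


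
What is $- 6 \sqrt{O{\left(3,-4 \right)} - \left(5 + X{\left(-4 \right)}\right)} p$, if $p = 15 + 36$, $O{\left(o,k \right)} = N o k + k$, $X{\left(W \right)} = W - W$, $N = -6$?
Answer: $- 918 \sqrt{7} \approx -2428.8$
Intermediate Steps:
$X{\left(W \right)} = 0$
$O{\left(o,k \right)} = k - 6 k o$ ($O{\left(o,k \right)} = - 6 o k + k = - 6 k o + k = k - 6 k o$)
$p = 51$
$- 6 \sqrt{O{\left(3,-4 \right)} - \left(5 + X{\left(-4 \right)}\right)} p = - 6 \sqrt{- 4 \left(1 - 18\right) - 5} \cdot 51 = - 6 \sqrt{- 4 \left(1 - 18\right) + \left(-5 + 0\right)} 51 = - 6 \sqrt{\left(-4\right) \left(-17\right) - 5} \cdot 51 = - 6 \sqrt{68 - 5} \cdot 51 = - 6 \sqrt{63} \cdot 51 = - 6 \cdot 3 \sqrt{7} \cdot 51 = - 18 \sqrt{7} \cdot 51 = - 918 \sqrt{7}$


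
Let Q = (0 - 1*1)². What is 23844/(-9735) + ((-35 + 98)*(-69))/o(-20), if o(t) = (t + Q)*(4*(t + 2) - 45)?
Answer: -3530491/801515 ≈ -4.4048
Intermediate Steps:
Q = 1 (Q = (0 - 1)² = (-1)² = 1)
o(t) = (1 + t)*(-37 + 4*t) (o(t) = (t + 1)*(4*(t + 2) - 45) = (1 + t)*(4*(2 + t) - 45) = (1 + t)*((8 + 4*t) - 45) = (1 + t)*(-37 + 4*t))
23844/(-9735) + ((-35 + 98)*(-69))/o(-20) = 23844/(-9735) + ((-35 + 98)*(-69))/(-37 - 33*(-20) + 4*(-20)²) = 23844*(-1/9735) + (63*(-69))/(-37 + 660 + 4*400) = -7948/3245 - 4347/(-37 + 660 + 1600) = -7948/3245 - 4347/2223 = -7948/3245 - 4347*1/2223 = -7948/3245 - 483/247 = -3530491/801515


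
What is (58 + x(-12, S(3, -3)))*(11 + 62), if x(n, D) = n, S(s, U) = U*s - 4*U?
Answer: 3358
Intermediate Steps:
S(s, U) = -4*U + U*s
(58 + x(-12, S(3, -3)))*(11 + 62) = (58 - 12)*(11 + 62) = 46*73 = 3358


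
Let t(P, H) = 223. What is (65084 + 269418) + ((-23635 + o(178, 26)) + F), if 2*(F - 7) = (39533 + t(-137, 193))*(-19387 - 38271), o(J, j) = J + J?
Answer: -1145814494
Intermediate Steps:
o(J, j) = 2*J
F = -1146125717 (F = 7 + ((39533 + 223)*(-19387 - 38271))/2 = 7 + (39756*(-57658))/2 = 7 + (1/2)*(-2292251448) = 7 - 1146125724 = -1146125717)
(65084 + 269418) + ((-23635 + o(178, 26)) + F) = (65084 + 269418) + ((-23635 + 2*178) - 1146125717) = 334502 + ((-23635 + 356) - 1146125717) = 334502 + (-23279 - 1146125717) = 334502 - 1146148996 = -1145814494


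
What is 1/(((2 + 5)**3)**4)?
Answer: 1/13841287201 ≈ 7.2248e-11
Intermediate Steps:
1/(((2 + 5)**3)**4) = 1/((7**3)**4) = 1/(343**4) = 1/13841287201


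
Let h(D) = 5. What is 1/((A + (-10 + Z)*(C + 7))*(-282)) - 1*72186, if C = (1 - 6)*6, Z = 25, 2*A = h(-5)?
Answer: -6972084809/96585 ≈ -72186.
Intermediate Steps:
A = 5/2 (A = (½)*5 = 5/2 ≈ 2.5000)
C = -30 (C = -5*6 = -30)
1/((A + (-10 + Z)*(C + 7))*(-282)) - 1*72186 = 1/((5/2 + (-10 + 25)*(-30 + 7))*(-282)) - 1*72186 = 1/((5/2 + 15*(-23))*(-282)) - 72186 = 1/((5/2 - 345)*(-282)) - 72186 = 1/(-685/2*(-282)) - 72186 = 1/96585 - 72186 = -6972084809/96585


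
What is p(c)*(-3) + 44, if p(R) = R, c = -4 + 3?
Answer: 47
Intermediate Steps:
c = -1
p(c)*(-3) + 44 = -1*(-3) + 44 = 3 + 44 = 47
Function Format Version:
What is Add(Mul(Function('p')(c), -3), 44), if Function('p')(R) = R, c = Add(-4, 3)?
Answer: 47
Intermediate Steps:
c = -1
Add(Mul(Function('p')(c), -3), 44) = Add(Mul(-1, -3), 44) = Add(3, 44) = 47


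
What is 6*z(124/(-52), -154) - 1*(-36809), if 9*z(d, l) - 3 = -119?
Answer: 110195/3 ≈ 36732.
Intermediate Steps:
z(d, l) = -116/9 (z(d, l) = 1/3 + (1/9)*(-119) = 1/3 - 119/9 = -116/9)
6*z(124/(-52), -154) - 1*(-36809) = 6*(-116/9) - 1*(-36809) = -232/3 + 36809 = 110195/3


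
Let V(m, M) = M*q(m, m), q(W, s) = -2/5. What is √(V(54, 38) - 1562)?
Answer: I*√39430/5 ≈ 39.714*I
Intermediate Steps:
q(W, s) = -⅖ (q(W, s) = -2*⅕ = -⅖)
V(m, M) = -2*M/5 (V(m, M) = M*(-⅖) = -2*M/5)
√(V(54, 38) - 1562) = √(-⅖*38 - 1562) = √(-76/5 - 1562) = √(-7886/5) = I*√39430/5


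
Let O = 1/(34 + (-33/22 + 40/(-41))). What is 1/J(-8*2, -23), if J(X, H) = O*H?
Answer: -2585/1886 ≈ -1.3706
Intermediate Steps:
O = 82/2585 (O = 1/(34 + (-33*1/22 + 40*(-1/41))) = 1/(34 + (-3/2 - 40/41)) = 1/(34 - 203/82) = 1/(2585/82) = 82/2585 ≈ 0.031721)
J(X, H) = 82*H/2585
1/J(-8*2, -23) = 1/((82/2585)*(-23)) = 1/(-1886/2585) = -2585/1886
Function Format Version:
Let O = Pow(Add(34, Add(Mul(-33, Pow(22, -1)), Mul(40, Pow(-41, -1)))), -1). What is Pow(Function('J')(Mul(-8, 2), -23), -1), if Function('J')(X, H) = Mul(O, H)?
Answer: Rational(-2585, 1886) ≈ -1.3706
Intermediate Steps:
O = Rational(82, 2585) (O = Pow(Add(34, Add(Mul(-33, Rational(1, 22)), Mul(40, Rational(-1, 41)))), -1) = Pow(Add(34, Add(Rational(-3, 2), Rational(-40, 41))), -1) = Pow(Add(34, Rational(-203, 82)), -1) = Pow(Rational(2585, 82), -1) = Rational(82, 2585) ≈ 0.031721)
Function('J')(X, H) = Mul(Rational(82, 2585), H)
Pow(Function('J')(Mul(-8, 2), -23), -1) = Pow(Mul(Rational(82, 2585), -23), -1) = Pow(Rational(-1886, 2585), -1) = Rational(-2585, 1886)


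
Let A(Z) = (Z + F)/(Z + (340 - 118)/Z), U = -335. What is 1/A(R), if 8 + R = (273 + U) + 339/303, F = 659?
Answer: -993421/8130414 ≈ -0.12219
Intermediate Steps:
R = -6957/101 (R = -8 + ((273 - 335) + 339/303) = -8 + (-62 + 339*(1/303)) = -8 + (-62 + 113/101) = -8 - 6149/101 = -6957/101 ≈ -68.881)
A(Z) = (659 + Z)/(Z + 222/Z) (A(Z) = (Z + 659)/(Z + (340 - 118)/Z) = (659 + Z)/(Z + 222/Z))
1/A(R) = 1/(-6957*(659 - 6957/101)/(101*(222 + (-6957/101)²))) = 1/(-6957/101*59602/101/(222 + 48399849/10201)) = 1/(-6957/101*59602/101/50664471/10201) = 1/(-6957/101*10201/50664471*59602/101) = 1/(-8130414/993421) = -993421/8130414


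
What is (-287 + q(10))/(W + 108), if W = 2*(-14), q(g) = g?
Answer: -277/80 ≈ -3.4625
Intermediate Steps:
W = -28
(-287 + q(10))/(W + 108) = (-287 + 10)/(-28 + 108) = -277/80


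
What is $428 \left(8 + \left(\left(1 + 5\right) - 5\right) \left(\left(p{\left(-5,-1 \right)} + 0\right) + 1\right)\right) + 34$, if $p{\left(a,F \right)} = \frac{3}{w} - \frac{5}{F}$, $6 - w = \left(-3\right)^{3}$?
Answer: $\frac{66714}{11} \approx 6064.9$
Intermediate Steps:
$w = 33$ ($w = 6 - \left(-3\right)^{3} = 6 - -27 = 6 + 27 = 33$)
$p{\left(a,F \right)} = \frac{1}{11} - \frac{5}{F}$ ($p{\left(a,F \right)} = \frac{3}{33} - \frac{5}{F} = 3 \cdot \frac{1}{33} - \frac{5}{F} = \frac{1}{11} - \frac{5}{F}$)
$428 \left(8 + \left(\left(1 + 5\right) - 5\right) \left(\left(p{\left(-5,-1 \right)} + 0\right) + 1\right)\right) + 34 = 428 \left(8 + \left(\left(1 + 5\right) - 5\right) \left(\left(\frac{-55 - 1}{11 \left(-1\right)} + 0\right) + 1\right)\right) + 34 = 428 \left(8 + \left(6 - 5\right) \left(\left(\frac{1}{11} \left(-1\right) \left(-56\right) + 0\right) + 1\right)\right) + 34 = 428 \left(8 + 1 \left(\left(\frac{56}{11} + 0\right) + 1\right)\right) + 34 = 428 \left(8 + 1 \left(\frac{56}{11} + 1\right)\right) + 34 = 428 \left(8 + 1 \cdot \frac{67}{11}\right) + 34 = 428 \left(8 + \frac{67}{11}\right) + 34 = 428 \cdot \frac{155}{11} + 34 = \frac{66340}{11} + 34 = \frac{66714}{11}$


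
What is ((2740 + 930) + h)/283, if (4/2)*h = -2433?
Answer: 4907/566 ≈ 8.6696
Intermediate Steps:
h = -2433/2 (h = (1/2)*(-2433) = -2433/2 ≈ -1216.5)
((2740 + 930) + h)/283 = ((2740 + 930) - 2433/2)/283 = (3670 - 2433/2)*(1/283) = (4907/2)*(1/283) = 4907/566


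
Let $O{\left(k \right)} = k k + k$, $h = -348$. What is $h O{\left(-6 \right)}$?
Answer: $-10440$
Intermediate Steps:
$O{\left(k \right)} = k + k^{2}$ ($O{\left(k \right)} = k^{2} + k = k + k^{2}$)
$h O{\left(-6 \right)} = - 348 \left(- 6 \left(1 - 6\right)\right) = - 348 \left(\left(-6\right) \left(-5\right)\right) = \left(-348\right) 30 = -10440$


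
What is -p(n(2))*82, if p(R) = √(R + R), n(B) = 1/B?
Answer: -82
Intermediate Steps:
n(B) = 1/B
p(R) = √2*√R (p(R) = √(2*R) = √2*√R)
-p(n(2))*82 = -√2*√(1/2)*82 = -√2*√(½)*82 = -√2*(√2/2)*82 = -82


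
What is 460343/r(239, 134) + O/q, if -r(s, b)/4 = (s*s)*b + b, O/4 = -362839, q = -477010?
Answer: 1700659514197/561723159920 ≈ 3.0276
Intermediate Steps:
O = -1451356 (O = 4*(-362839) = -1451356)
r(s, b) = -4*b - 4*b*s² (r(s, b) = -4*((s*s)*b + b) = -4*(s²*b + b) = -4*(b*s² + b) = -4*(b + b*s²) = -4*b - 4*b*s²)
460343/r(239, 134) + O/q = 460343/((-4*134*(1 + 239²))) - 1451356/(-477010) = 460343/((-4*134*(1 + 57121))) - 1451356*(-1/477010) = 460343/((-4*134*57122)) + 725678/238505 = 460343/(-30617392) + 725678/238505 = 460343*(-1/30617392) + 725678/238505 = -35411/2355184 + 725678/238505 = 1700659514197/561723159920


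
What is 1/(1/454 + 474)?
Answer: 454/215197 ≈ 0.0021097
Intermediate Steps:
1/(1/454 + 474) = 1/(215197/454) = 454/215197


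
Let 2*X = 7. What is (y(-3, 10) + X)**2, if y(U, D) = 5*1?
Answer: 289/4 ≈ 72.250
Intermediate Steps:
X = 7/2 (X = (1/2)*7 = 7/2 ≈ 3.5000)
y(U, D) = 5
(y(-3, 10) + X)**2 = (5 + 7/2)**2 = (17/2)**2 = 289/4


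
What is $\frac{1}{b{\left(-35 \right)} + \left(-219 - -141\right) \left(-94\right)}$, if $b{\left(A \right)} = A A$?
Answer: $\frac{1}{8557} \approx 0.00011686$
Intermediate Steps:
$b{\left(A \right)} = A^{2}$
$\frac{1}{b{\left(-35 \right)} + \left(-219 - -141\right) \left(-94\right)} = \frac{1}{\left(-35\right)^{2} + \left(-219 - -141\right) \left(-94\right)} = \frac{1}{1225 + \left(-219 + 141\right) \left(-94\right)} = \frac{1}{1225 - -7332} = \frac{1}{1225 + 7332} = \frac{1}{8557}$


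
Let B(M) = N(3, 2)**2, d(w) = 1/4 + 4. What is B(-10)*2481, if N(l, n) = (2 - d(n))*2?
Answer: 200961/4 ≈ 50240.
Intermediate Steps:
d(w) = 17/4 (d(w) = 1/4 + 4 = 17/4)
N(l, n) = -9/2 (N(l, n) = (2 - 1*17/4)*2 = (2 - 17/4)*2 = -9/4*2 = -9/2)
B(M) = 81/4 (B(M) = (-9/2)**2 = 81/4)
B(-10)*2481 = (81/4)*2481 = 200961/4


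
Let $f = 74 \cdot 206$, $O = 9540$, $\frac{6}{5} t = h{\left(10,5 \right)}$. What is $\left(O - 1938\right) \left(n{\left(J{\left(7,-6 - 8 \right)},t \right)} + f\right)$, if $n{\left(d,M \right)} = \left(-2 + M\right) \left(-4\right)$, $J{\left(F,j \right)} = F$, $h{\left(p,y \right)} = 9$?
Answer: $115717644$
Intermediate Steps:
$t = \frac{15}{2}$ ($t = \frac{5}{6} \cdot 9 = \frac{15}{2} \approx 7.5$)
$n{\left(d,M \right)} = 8 - 4 M$
$f = 15244$
$\left(O - 1938\right) \left(n{\left(J{\left(7,-6 - 8 \right)},t \right)} + f\right) = \left(9540 - 1938\right) \left(\left(8 - 30\right) + 15244\right) = 7602 \left(\left(8 - 30\right) + 15244\right) = 7602 \left(-22 + 15244\right) = 7602 \cdot 15222 = 115717644$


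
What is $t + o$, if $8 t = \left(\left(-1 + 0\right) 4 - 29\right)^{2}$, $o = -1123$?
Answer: $- \frac{7895}{8} \approx -986.88$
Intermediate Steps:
$t = \frac{1089}{8}$ ($t = \frac{\left(\left(-1 + 0\right) 4 - 29\right)^{2}}{8} = \frac{\left(\left(-1\right) 4 - 29\right)^{2}}{8} = \frac{\left(-4 - 29\right)^{2}}{8} = \frac{\left(-33\right)^{2}}{8} = \frac{1}{8} \cdot 1089 = \frac{1089}{8} \approx 136.13$)
$t + o = \frac{1089}{8} - 1123 = - \frac{7895}{8}$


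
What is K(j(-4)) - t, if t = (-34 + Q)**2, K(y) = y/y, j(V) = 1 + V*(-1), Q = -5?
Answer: -1520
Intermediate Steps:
j(V) = 1 - V
K(y) = 1
t = 1521 (t = (-34 - 5)**2 = (-39)**2 = 1521)
K(j(-4)) - t = 1 - 1*1521 = 1 - 1521 = -1520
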